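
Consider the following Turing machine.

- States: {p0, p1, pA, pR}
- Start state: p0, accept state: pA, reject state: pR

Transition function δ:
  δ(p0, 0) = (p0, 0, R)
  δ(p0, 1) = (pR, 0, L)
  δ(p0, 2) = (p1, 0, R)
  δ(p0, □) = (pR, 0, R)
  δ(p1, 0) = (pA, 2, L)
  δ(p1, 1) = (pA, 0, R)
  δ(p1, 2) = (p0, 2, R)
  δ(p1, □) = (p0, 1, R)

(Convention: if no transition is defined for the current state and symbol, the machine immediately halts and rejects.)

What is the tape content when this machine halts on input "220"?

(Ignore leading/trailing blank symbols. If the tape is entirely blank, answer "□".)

Execution trace:
Initial: [p0]220
Step 1: δ(p0, 2) = (p1, 0, R) → 0[p1]20
Step 2: δ(p1, 2) = (p0, 2, R) → 02[p0]0
Step 3: δ(p0, 0) = (p0, 0, R) → 020[p0]□
Step 4: δ(p0, □) = (pR, 0, R) → 0200[pR]□

The machine reaches the reject state pR and halts.

Final tape (ignoring leading/trailing blanks): 0200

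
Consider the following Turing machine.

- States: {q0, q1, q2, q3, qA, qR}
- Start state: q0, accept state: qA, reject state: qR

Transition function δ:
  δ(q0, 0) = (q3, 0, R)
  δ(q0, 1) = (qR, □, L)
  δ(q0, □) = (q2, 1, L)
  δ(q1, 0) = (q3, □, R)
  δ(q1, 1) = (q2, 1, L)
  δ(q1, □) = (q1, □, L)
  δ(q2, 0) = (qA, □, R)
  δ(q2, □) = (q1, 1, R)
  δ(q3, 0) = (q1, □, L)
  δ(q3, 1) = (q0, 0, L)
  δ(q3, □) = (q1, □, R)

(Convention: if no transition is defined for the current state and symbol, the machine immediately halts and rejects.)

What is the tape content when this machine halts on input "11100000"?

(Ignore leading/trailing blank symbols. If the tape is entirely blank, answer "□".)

Execution trace:
Initial: [q0]11100000
Step 1: δ(q0, 1) = (qR, □, L) → [qR]□□1100000

The machine reaches the reject state qR and halts.

Final tape (ignoring leading/trailing blanks): 1100000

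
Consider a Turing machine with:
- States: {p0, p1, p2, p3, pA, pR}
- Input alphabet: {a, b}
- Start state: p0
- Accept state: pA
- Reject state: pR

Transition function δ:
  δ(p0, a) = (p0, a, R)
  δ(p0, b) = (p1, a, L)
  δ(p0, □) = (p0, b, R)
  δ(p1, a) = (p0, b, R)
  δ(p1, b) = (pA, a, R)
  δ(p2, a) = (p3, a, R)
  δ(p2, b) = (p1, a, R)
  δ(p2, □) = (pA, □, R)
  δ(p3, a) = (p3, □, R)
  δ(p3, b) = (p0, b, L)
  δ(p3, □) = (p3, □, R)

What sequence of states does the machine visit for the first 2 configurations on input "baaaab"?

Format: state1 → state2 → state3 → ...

Execution trace:
Initial: [p0]baaaab
Step 1: δ(p0, b) = (p1, a, L) → [p1]□aaaaab

No transition is defined for δ(p1, □). By convention the machine halts and rejects.

State sequence: p0 → p1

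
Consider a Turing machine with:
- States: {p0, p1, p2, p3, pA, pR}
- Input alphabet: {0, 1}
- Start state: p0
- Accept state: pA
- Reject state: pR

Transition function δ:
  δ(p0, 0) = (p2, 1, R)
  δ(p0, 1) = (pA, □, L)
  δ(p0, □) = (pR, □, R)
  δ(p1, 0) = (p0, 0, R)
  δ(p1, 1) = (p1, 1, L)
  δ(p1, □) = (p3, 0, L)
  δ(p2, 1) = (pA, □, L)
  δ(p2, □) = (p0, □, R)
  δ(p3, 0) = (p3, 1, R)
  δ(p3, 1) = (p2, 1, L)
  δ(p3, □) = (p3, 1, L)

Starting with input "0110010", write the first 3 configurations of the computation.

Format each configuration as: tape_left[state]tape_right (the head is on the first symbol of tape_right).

Transitions applied:
Step 1: δ(p0, 0) = (p2, 1, R)
Step 2: δ(p2, 1) = (pA, □, L)

The first 3 configurations are:
[p0]0110010 ⊢ 1[p2]110010 ⊢ [pA]1□10010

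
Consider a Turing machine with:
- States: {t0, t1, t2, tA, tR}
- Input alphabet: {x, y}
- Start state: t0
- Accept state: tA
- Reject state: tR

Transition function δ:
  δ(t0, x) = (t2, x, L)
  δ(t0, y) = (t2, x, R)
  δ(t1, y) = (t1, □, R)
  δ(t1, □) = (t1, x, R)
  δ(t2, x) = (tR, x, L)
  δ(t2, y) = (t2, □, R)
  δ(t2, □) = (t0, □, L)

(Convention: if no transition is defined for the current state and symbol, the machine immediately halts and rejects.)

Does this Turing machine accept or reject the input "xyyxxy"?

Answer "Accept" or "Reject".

Execution trace:
Initial: [t0]xyyxxy
Step 1: δ(t0, x) = (t2, x, L) → [t2]□xyyxxy
Step 2: δ(t2, □) = (t0, □, L) → [t0]□□xyyxxy

No transition is defined for δ(t0, □). By convention the machine halts and rejects.

Answer: Reject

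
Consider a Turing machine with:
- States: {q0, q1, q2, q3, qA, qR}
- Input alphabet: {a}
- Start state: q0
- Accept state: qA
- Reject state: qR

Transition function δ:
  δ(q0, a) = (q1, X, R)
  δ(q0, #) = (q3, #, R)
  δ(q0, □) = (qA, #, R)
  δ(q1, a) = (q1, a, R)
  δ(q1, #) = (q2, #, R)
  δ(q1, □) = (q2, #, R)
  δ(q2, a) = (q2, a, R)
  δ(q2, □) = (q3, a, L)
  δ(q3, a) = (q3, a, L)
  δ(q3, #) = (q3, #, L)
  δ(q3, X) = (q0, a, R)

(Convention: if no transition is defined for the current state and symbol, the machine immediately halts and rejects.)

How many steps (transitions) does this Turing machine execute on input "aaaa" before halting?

Execution trace:
Initial: [q0]aaaa
Step 1: δ(q0, a) = (q1, X, R) → X[q1]aaa
Step 2: δ(q1, a) = (q1, a, R) → Xa[q1]aa
Step 3: δ(q1, a) = (q1, a, R) → Xaa[q1]a
Step 4: δ(q1, a) = (q1, a, R) → Xaaa[q1]□
Step 5: δ(q1, □) = (q2, #, R) → Xaaa#[q2]□
Step 6: δ(q2, □) = (q3, a, L) → Xaaa[q3]#a
Step 7: δ(q3, #) = (q3, #, L) → Xaa[q3]a#a
Step 8: δ(q3, a) = (q3, a, L) → Xa[q3]aa#a
Step 9: δ(q3, a) = (q3, a, L) → X[q3]aaa#a
Step 10: δ(q3, a) = (q3, a, L) → [q3]Xaaa#a
Step 11: δ(q3, X) = (q0, a, R) → a[q0]aaa#a
Step 12: δ(q0, a) = (q1, X, R) → aX[q1]aa#a
Step 13: δ(q1, a) = (q1, a, R) → aXa[q1]a#a
Step 14: δ(q1, a) = (q1, a, R) → aXaa[q1]#a
Step 15: δ(q1, #) = (q2, #, R) → aXaa#[q2]a
Step 16: δ(q2, a) = (q2, a, R) → aXaa#a[q2]□
Step 17: δ(q2, □) = (q3, a, L) → aXaa#[q3]aa
Step 18: δ(q3, a) = (q3, a, L) → aXaa[q3]#aa
Step 19: δ(q3, #) = (q3, #, L) → aXa[q3]a#aa
Step 20: δ(q3, a) = (q3, a, L) → aX[q3]aa#aa
Step 21: δ(q3, a) = (q3, a, L) → a[q3]Xaa#aa
Step 22: δ(q3, X) = (q0, a, R) → aa[q0]aa#aa
Step 23: δ(q0, a) = (q1, X, R) → aaX[q1]a#aa
Step 24: δ(q1, a) = (q1, a, R) → aaXa[q1]#aa
Step 25: δ(q1, #) = (q2, #, R) → aaXa#[q2]aa
Step 26: δ(q2, a) = (q2, a, R) → aaXa#a[q2]a
Step 27: δ(q2, a) = (q2, a, R) → aaXa#aa[q2]□
Step 28: δ(q2, □) = (q3, a, L) → aaXa#a[q3]aa
Step 29: δ(q3, a) = (q3, a, L) → aaXa#[q3]aaa
Step 30: δ(q3, a) = (q3, a, L) → aaXa[q3]#aaa
Step 31: δ(q3, #) = (q3, #, L) → aaX[q3]a#aaa
Step 32: δ(q3, a) = (q3, a, L) → aa[q3]Xa#aaa
Step 33: δ(q3, X) = (q0, a, R) → aaa[q0]a#aaa
Step 34: δ(q0, a) = (q1, X, R) → aaaX[q1]#aaa
Step 35: δ(q1, #) = (q2, #, R) → aaaX#[q2]aaa
Step 36: δ(q2, a) = (q2, a, R) → aaaX#a[q2]aa
Step 37: δ(q2, a) = (q2, a, R) → aaaX#aa[q2]a
Step 38: δ(q2, a) = (q2, a, R) → aaaX#aaa[q2]□
Step 39: δ(q2, □) = (q3, a, L) → aaaX#aa[q3]aa
Step 40: δ(q3, a) = (q3, a, L) → aaaX#a[q3]aaa
Step 41: δ(q3, a) = (q3, a, L) → aaaX#[q3]aaaa
Step 42: δ(q3, a) = (q3, a, L) → aaaX[q3]#aaaa
Step 43: δ(q3, #) = (q3, #, L) → aaa[q3]X#aaaa
Step 44: δ(q3, X) = (q0, a, R) → aaaa[q0]#aaaa
Step 45: δ(q0, #) = (q3, #, R) → aaaa#[q3]aaaa
Step 46: δ(q3, a) = (q3, a, L) → aaaa[q3]#aaaa
Step 47: δ(q3, #) = (q3, #, L) → aaa[q3]a#aaaa
Step 48: δ(q3, a) = (q3, a, L) → aa[q3]aa#aaaa
Step 49: δ(q3, a) = (q3, a, L) → a[q3]aaa#aaaa
Step 50: δ(q3, a) = (q3, a, L) → [q3]aaaa#aaaa
Step 51: δ(q3, a) = (q3, a, L) → [q3]□aaaa#aaaa

No transition is defined for δ(q3, □). By convention the machine halts and rejects.

The machine executed 51 steps before halting.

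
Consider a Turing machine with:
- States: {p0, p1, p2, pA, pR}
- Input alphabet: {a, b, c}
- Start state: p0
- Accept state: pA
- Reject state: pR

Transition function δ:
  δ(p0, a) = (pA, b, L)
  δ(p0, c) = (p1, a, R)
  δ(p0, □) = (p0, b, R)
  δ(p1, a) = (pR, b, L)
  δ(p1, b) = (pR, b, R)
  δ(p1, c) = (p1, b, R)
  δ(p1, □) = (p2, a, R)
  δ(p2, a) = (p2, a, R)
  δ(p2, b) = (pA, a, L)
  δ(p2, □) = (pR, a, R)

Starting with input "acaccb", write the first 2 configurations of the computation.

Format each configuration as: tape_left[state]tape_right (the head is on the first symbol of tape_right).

Transitions applied:
Step 1: δ(p0, a) = (pA, b, L)

The first 2 configurations are:
[p0]acaccb ⊢ [pA]□bcaccb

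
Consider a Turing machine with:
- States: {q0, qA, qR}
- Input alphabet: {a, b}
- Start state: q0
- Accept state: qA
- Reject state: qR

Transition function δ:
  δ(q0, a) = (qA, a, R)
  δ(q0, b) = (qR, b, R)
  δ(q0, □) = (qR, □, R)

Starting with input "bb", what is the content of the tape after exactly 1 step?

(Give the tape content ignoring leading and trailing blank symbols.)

Execution trace:
Initial: [q0]bb
Step 1: δ(q0, b) = (qR, b, R) → b[qR]b

The machine reaches the reject state qR and halts.

After 1 step, the tape (ignoring leading/trailing blanks) is: bb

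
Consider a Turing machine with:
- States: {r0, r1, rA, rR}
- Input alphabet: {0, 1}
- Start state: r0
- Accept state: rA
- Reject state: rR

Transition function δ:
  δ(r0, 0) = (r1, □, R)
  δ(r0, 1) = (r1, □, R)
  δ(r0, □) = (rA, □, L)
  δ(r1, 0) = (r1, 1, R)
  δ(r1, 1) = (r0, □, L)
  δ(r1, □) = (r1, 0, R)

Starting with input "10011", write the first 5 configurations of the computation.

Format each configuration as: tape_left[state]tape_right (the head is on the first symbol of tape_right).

Transitions applied:
Step 1: δ(r0, 1) = (r1, □, R)
Step 2: δ(r1, 0) = (r1, 1, R)
Step 3: δ(r1, 0) = (r1, 1, R)
Step 4: δ(r1, 1) = (r0, □, L)

The first 5 configurations are:
[r0]10011 ⊢ □[r1]0011 ⊢ □1[r1]011 ⊢ □11[r1]11 ⊢ □1[r0]1□1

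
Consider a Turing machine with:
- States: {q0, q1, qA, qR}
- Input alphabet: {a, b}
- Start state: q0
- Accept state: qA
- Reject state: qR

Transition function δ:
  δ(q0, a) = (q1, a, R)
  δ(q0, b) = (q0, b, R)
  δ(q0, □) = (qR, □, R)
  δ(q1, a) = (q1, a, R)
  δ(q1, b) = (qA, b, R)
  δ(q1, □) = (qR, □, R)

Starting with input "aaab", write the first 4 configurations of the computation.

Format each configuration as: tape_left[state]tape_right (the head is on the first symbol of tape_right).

Transitions applied:
Step 1: δ(q0, a) = (q1, a, R)
Step 2: δ(q1, a) = (q1, a, R)
Step 3: δ(q1, a) = (q1, a, R)

The first 4 configurations are:
[q0]aaab ⊢ a[q1]aab ⊢ aa[q1]ab ⊢ aaa[q1]b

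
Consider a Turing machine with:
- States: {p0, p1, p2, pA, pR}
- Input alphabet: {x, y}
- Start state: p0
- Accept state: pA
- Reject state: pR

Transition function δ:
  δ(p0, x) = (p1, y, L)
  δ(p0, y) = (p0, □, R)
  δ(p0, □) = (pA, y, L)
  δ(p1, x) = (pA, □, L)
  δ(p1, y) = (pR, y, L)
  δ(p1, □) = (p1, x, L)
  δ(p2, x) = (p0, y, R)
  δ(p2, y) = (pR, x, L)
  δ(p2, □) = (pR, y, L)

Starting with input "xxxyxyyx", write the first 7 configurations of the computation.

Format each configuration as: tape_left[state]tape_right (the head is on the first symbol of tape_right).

Transitions applied:
Step 1: δ(p0, x) = (p1, y, L)
Step 2: δ(p1, □) = (p1, x, L)
Step 3: δ(p1, □) = (p1, x, L)
Step 4: δ(p1, □) = (p1, x, L)
Step 5: δ(p1, □) = (p1, x, L)
Step 6: δ(p1, □) = (p1, x, L)

The first 7 configurations are:
[p0]xxxyxyyx ⊢ [p1]□yxxyxyyx ⊢ [p1]□xyxxyxyyx ⊢ [p1]□xxyxxyxyyx ⊢ [p1]□xxxyxxyxyyx ⊢ [p1]□xxxxyxxyxyyx ⊢ [p1]□xxxxxyxxyxyyx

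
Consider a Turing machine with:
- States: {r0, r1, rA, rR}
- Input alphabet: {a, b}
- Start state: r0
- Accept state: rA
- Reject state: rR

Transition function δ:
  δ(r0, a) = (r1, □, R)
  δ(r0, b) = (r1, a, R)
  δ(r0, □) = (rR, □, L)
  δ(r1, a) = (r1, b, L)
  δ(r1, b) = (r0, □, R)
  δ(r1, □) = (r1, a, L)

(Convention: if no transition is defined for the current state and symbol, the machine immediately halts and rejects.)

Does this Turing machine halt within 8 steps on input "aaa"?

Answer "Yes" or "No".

Execution trace:
Initial: [r0]aaa
Step 1: δ(r0, a) = (r1, □, R) → □[r1]aa
Step 2: δ(r1, a) = (r1, b, L) → [r1]□ba
Step 3: δ(r1, □) = (r1, a, L) → [r1]□aba
Step 4: δ(r1, □) = (r1, a, L) → [r1]□aaba
Step 5: δ(r1, □) = (r1, a, L) → [r1]□aaaba
Step 6: δ(r1, □) = (r1, a, L) → [r1]□aaaaba
Step 7: δ(r1, □) = (r1, a, L) → [r1]□aaaaaba
Step 8: δ(r1, □) = (r1, a, L) → [r1]□aaaaaaba

The machine has not reached a halting state after 8 steps.
The machine did not halt within the 8-step bound.

Answer: No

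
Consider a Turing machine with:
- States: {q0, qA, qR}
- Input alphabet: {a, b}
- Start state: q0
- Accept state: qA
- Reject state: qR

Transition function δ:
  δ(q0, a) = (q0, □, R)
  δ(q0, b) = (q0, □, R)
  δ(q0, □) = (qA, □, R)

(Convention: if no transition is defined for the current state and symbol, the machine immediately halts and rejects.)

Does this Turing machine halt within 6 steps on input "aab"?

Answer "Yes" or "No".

Execution trace:
Initial: [q0]aab
Step 1: δ(q0, a) = (q0, □, R) → □[q0]ab
Step 2: δ(q0, a) = (q0, □, R) → □□[q0]b
Step 3: δ(q0, b) = (q0, □, R) → □□□[q0]□
Step 4: δ(q0, □) = (qA, □, R) → □□□□[qA]□

The machine reaches the accept state qA and halts.
The machine halted after 4 steps (within the 6-step bound).

Answer: Yes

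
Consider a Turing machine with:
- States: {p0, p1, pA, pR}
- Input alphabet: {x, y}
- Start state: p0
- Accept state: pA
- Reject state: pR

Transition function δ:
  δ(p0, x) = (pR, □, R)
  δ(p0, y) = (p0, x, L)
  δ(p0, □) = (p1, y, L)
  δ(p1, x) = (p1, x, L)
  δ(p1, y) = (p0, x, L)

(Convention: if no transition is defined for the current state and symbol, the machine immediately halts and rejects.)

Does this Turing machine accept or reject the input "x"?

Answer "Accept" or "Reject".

Execution trace:
Initial: [p0]x
Step 1: δ(p0, x) = (pR, □, R) → □[pR]□

The machine reaches the reject state pR and halts.

Answer: Reject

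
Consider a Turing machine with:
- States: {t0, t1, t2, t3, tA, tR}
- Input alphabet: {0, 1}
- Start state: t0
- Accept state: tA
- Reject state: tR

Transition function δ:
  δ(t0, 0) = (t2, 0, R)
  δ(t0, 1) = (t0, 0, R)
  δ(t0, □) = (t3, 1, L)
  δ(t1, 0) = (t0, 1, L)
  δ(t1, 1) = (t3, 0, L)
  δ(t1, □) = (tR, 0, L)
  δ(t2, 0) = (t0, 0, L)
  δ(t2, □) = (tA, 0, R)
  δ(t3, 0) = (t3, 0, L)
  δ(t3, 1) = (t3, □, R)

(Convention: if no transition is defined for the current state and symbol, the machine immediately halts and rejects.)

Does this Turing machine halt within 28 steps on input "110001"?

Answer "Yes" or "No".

Execution trace:
Initial: [t0]110001
Step 1: δ(t0, 1) = (t0, 0, R) → 0[t0]10001
Step 2: δ(t0, 1) = (t0, 0, R) → 00[t0]0001
Step 3: δ(t0, 0) = (t2, 0, R) → 000[t2]001
Step 4: δ(t2, 0) = (t0, 0, L) → 00[t0]0001
Step 5: δ(t0, 0) = (t2, 0, R) → 000[t2]001
Step 6: δ(t2, 0) = (t0, 0, L) → 00[t0]0001
Step 7: δ(t0, 0) = (t2, 0, R) → 000[t2]001
Step 8: δ(t2, 0) = (t0, 0, L) → 00[t0]0001
Step 9: δ(t0, 0) = (t2, 0, R) → 000[t2]001
Step 10: δ(t2, 0) = (t0, 0, L) → 00[t0]0001
Step 11: δ(t0, 0) = (t2, 0, R) → 000[t2]001
Step 12: δ(t2, 0) = (t0, 0, L) → 00[t0]0001
Step 13: δ(t0, 0) = (t2, 0, R) → 000[t2]001
Step 14: δ(t2, 0) = (t0, 0, L) → 00[t0]0001
Step 15: δ(t0, 0) = (t2, 0, R) → 000[t2]001
Step 16: δ(t2, 0) = (t0, 0, L) → 00[t0]0001
Step 17: δ(t0, 0) = (t2, 0, R) → 000[t2]001
Step 18: δ(t2, 0) = (t0, 0, L) → 00[t0]0001
Step 19: δ(t0, 0) = (t2, 0, R) → 000[t2]001
Step 20: δ(t2, 0) = (t0, 0, L) → 00[t0]0001
Step 21: δ(t0, 0) = (t2, 0, R) → 000[t2]001
Step 22: δ(t2, 0) = (t0, 0, L) → 00[t0]0001
Step 23: δ(t0, 0) = (t2, 0, R) → 000[t2]001
Step 24: δ(t2, 0) = (t0, 0, L) → 00[t0]0001
Step 25: δ(t0, 0) = (t2, 0, R) → 000[t2]001
Step 26: δ(t2, 0) = (t0, 0, L) → 00[t0]0001
Step 27: δ(t0, 0) = (t2, 0, R) → 000[t2]001
Step 28: δ(t2, 0) = (t0, 0, L) → 00[t0]0001

The machine has not reached a halting state after 28 steps.
The machine did not halt within the 28-step bound.

Answer: No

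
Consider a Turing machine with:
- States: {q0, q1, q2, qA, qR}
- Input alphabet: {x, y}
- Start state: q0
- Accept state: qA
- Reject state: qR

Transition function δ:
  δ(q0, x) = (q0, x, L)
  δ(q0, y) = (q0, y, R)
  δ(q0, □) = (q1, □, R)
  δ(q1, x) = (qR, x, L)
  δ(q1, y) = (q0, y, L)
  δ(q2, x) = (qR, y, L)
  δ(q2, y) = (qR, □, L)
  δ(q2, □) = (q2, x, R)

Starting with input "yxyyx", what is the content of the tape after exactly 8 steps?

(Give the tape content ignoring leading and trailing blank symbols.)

Execution trace:
Initial: [q0]yxyyx
Step 1: δ(q0, y) = (q0, y, R) → y[q0]xyyx
Step 2: δ(q0, x) = (q0, x, L) → [q0]yxyyx
Step 3: δ(q0, y) = (q0, y, R) → y[q0]xyyx
Step 4: δ(q0, x) = (q0, x, L) → [q0]yxyyx
Step 5: δ(q0, y) = (q0, y, R) → y[q0]xyyx
Step 6: δ(q0, x) = (q0, x, L) → [q0]yxyyx
Step 7: δ(q0, y) = (q0, y, R) → y[q0]xyyx
Step 8: δ(q0, x) = (q0, x, L) → [q0]yxyyx

After 8 steps, the tape (ignoring leading/trailing blanks) is: yxyyx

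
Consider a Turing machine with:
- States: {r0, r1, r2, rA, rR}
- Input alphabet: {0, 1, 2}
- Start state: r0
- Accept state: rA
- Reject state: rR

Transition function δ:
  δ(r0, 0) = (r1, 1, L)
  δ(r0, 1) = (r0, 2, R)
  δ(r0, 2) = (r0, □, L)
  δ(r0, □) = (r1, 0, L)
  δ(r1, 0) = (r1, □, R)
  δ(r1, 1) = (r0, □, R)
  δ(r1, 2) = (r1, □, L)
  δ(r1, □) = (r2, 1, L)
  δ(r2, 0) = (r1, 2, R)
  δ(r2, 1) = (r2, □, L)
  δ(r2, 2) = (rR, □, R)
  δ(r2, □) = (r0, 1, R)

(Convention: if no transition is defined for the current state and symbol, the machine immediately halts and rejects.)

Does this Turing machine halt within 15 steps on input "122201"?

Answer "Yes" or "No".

Execution trace:
Initial: [r0]122201
Step 1: δ(r0, 1) = (r0, 2, R) → 2[r0]22201
Step 2: δ(r0, 2) = (r0, □, L) → [r0]2□2201
Step 3: δ(r0, 2) = (r0, □, L) → [r0]□□□2201
Step 4: δ(r0, □) = (r1, 0, L) → [r1]□0□□2201
Step 5: δ(r1, □) = (r2, 1, L) → [r2]□10□□2201
Step 6: δ(r2, □) = (r0, 1, R) → 1[r0]10□□2201
Step 7: δ(r0, 1) = (r0, 2, R) → 12[r0]0□□2201
Step 8: δ(r0, 0) = (r1, 1, L) → 1[r1]21□□2201
Step 9: δ(r1, 2) = (r1, □, L) → [r1]1□1□□2201
Step 10: δ(r1, 1) = (r0, □, R) → □[r0]□1□□2201
Step 11: δ(r0, □) = (r1, 0, L) → [r1]□01□□2201
Step 12: δ(r1, □) = (r2, 1, L) → [r2]□101□□2201
Step 13: δ(r2, □) = (r0, 1, R) → 1[r0]101□□2201
Step 14: δ(r0, 1) = (r0, 2, R) → 12[r0]01□□2201
Step 15: δ(r0, 0) = (r1, 1, L) → 1[r1]211□□2201

The machine has not reached a halting state after 15 steps.
The machine did not halt within the 15-step bound.

Answer: No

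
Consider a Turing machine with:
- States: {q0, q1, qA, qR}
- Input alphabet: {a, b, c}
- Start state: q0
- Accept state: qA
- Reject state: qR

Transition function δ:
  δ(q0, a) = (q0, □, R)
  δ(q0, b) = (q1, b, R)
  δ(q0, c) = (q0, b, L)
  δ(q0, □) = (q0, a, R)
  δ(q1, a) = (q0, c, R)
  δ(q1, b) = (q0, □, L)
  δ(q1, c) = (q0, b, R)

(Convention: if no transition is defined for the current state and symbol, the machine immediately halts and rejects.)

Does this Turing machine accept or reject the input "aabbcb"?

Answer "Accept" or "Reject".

Execution trace:
Initial: [q0]aabbcb
Step 1: δ(q0, a) = (q0, □, R) → □[q0]abbcb
Step 2: δ(q0, a) = (q0, □, R) → □□[q0]bbcb
Step 3: δ(q0, b) = (q1, b, R) → □□b[q1]bcb
Step 4: δ(q1, b) = (q0, □, L) → □□[q0]b□cb
Step 5: δ(q0, b) = (q1, b, R) → □□b[q1]□cb

No transition is defined for δ(q1, □). By convention the machine halts and rejects.

Answer: Reject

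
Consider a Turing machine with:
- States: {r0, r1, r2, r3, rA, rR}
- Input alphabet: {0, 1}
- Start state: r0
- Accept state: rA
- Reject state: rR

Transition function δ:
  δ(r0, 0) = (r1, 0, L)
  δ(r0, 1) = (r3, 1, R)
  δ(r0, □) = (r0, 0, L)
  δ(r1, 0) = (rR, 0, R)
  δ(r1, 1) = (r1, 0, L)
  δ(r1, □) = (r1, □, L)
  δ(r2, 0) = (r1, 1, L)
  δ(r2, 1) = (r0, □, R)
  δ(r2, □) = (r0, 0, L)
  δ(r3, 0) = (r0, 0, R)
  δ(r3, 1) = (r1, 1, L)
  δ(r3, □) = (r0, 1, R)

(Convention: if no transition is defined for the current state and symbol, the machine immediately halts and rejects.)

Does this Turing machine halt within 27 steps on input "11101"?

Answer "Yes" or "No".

Execution trace:
Initial: [r0]11101
Step 1: δ(r0, 1) = (r3, 1, R) → 1[r3]1101
Step 2: δ(r3, 1) = (r1, 1, L) → [r1]11101
Step 3: δ(r1, 1) = (r1, 0, L) → [r1]□01101
Step 4: δ(r1, □) = (r1, □, L) → [r1]□□01101
Step 5: δ(r1, □) = (r1, □, L) → [r1]□□□01101
Step 6: δ(r1, □) = (r1, □, L) → [r1]□□□□01101
Step 7: δ(r1, □) = (r1, □, L) → [r1]□□□□□01101
Step 8: δ(r1, □) = (r1, □, L) → [r1]□□□□□□01101
Step 9: δ(r1, □) = (r1, □, L) → [r1]□□□□□□□01101
Step 10: δ(r1, □) = (r1, □, L) → [r1]□□□□□□□□01101
Step 11: δ(r1, □) = (r1, □, L) → [r1]□□□□□□□□□01101
Step 12: δ(r1, □) = (r1, □, L) → [r1]□□□□□□□□□□01101
Step 13: δ(r1, □) = (r1, □, L) → [r1]□□□□□□□□□□□01101
Step 14: δ(r1, □) = (r1, □, L) → [r1]□□□□□□□□□□□□01101
Step 15: δ(r1, □) = (r1, □, L) → [r1]□□□□□□□□□□□□□01101
Step 16: δ(r1, □) = (r1, □, L) → [r1]□□□□□□□□□□□□□□01101
Step 17: δ(r1, □) = (r1, □, L) → [r1]□□□□□□□□□□□□□□□01101
Step 18: δ(r1, □) = (r1, □, L) → [r1]□□□□□□□□□□□□□□□□01101
Step 19: δ(r1, □) = (r1, □, L) → [r1]□□□□□□□□□□□□□□□□□01101
Step 20: δ(r1, □) = (r1, □, L) → [r1]□□□□□□□□□□□□□□□□□□01101
Step 21: δ(r1, □) = (r1, □, L) → [r1]□□□□□□□□□□□□□□□□□□□01101
Step 22: δ(r1, □) = (r1, □, L) → [r1]□□□□□□□□□□□□□□□□□□□□01101
Step 23: δ(r1, □) = (r1, □, L) → [r1]□□□□□□□□□□□□□□□□□□□□□01101
Step 24: δ(r1, □) = (r1, □, L) → [r1]□□□□□□□□□□□□□□□□□□□□□□01101
Step 25: δ(r1, □) = (r1, □, L) → [r1]□□□□□□□□□□□□□□□□□□□□□□□01101
Step 26: δ(r1, □) = (r1, □, L) → [r1]□□□□□□□□□□□□□□□□□□□□□□□□01101
Step 27: δ(r1, □) = (r1, □, L) → [r1]□□□□□□□□□□□□□□□□□□□□□□□□□01101

The machine has not reached a halting state after 27 steps.
The machine did not halt within the 27-step bound.

Answer: No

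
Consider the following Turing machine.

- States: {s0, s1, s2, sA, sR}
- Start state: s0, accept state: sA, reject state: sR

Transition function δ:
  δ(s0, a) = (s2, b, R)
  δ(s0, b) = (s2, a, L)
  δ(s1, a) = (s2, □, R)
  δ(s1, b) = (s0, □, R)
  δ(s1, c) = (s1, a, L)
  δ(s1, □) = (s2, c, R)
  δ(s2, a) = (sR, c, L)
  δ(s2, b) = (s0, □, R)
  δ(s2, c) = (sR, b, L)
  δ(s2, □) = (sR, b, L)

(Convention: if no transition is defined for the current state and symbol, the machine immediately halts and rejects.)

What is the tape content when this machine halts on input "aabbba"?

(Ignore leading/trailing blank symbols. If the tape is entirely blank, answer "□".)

Execution trace:
Initial: [s0]aabbba
Step 1: δ(s0, a) = (s2, b, R) → b[s2]abbba
Step 2: δ(s2, a) = (sR, c, L) → [sR]bcbbba

The machine reaches the reject state sR and halts.

Final tape (ignoring leading/trailing blanks): bcbbba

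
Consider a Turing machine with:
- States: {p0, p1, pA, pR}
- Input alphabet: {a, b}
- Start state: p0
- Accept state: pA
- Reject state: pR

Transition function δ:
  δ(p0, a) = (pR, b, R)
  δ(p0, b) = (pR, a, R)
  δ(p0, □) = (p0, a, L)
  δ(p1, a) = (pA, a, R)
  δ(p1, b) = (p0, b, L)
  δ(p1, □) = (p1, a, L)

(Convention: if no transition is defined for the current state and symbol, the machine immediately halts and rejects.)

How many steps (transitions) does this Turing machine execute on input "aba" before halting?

Execution trace:
Initial: [p0]aba
Step 1: δ(p0, a) = (pR, b, R) → b[pR]ba

The machine reaches the reject state pR and halts.

The machine executed 1 step before halting.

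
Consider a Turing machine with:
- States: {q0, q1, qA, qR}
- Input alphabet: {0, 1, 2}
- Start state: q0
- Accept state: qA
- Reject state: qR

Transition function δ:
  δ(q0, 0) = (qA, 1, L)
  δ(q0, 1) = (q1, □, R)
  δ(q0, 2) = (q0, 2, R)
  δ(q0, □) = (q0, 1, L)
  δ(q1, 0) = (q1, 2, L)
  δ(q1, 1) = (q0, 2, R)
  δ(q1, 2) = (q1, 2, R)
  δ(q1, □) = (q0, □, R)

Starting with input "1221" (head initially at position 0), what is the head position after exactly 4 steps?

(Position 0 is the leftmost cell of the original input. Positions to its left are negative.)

Execution trace (head position shown):
Step 0: [q0]1221  (head at position 0)
Step 1: move right → □[q1]221  (head at position 1)
Step 2: move right → □2[q1]21  (head at position 2)
Step 3: move right → □22[q1]1  (head at position 3)
Step 4: move right → □222[q0]□  (head at position 4)

After 4 steps, the head is at position 4.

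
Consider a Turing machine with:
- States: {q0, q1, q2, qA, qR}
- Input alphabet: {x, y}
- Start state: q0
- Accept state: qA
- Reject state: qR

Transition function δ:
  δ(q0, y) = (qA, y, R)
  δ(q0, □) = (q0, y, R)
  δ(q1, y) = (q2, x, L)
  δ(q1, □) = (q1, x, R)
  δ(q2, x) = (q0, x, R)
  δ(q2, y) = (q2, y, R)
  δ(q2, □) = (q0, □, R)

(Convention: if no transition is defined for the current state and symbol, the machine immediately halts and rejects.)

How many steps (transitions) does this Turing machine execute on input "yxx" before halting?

Execution trace:
Initial: [q0]yxx
Step 1: δ(q0, y) = (qA, y, R) → y[qA]xx

The machine reaches the accept state qA and halts.

The machine executed 1 step before halting.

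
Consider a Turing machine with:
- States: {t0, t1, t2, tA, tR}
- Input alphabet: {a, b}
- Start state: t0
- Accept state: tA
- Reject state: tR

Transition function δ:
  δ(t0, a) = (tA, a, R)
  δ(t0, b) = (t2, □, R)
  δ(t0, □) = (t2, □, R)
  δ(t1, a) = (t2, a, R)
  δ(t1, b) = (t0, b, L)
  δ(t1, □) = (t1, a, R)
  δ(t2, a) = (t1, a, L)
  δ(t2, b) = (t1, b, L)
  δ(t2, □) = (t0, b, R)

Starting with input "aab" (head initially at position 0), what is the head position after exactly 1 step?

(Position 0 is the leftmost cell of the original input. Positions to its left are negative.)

Execution trace (head position shown):
Step 0: [t0]aab  (head at position 0)
Step 1: move right → a[tA]ab  (head at position 1)

After 1 step, the head is at position 1.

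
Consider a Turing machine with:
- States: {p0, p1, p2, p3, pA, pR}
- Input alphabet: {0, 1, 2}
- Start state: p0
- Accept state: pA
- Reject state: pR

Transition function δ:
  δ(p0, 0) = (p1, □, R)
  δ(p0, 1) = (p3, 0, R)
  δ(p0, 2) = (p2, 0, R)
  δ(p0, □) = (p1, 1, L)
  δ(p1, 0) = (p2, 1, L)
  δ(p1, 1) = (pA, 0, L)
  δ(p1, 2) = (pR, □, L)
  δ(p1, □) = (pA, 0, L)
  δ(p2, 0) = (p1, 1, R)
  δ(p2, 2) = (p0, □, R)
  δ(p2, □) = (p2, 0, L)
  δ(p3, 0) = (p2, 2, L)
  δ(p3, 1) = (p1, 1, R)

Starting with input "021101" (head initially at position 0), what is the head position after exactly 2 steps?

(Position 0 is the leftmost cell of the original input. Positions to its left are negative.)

Execution trace (head position shown):
Step 0: [p0]021101  (head at position 0)
Step 1: move right → □[p1]21101  (head at position 1)
Step 2: move left → [pR]□□1101  (head at position 0)

After 2 steps, the head is at position 0.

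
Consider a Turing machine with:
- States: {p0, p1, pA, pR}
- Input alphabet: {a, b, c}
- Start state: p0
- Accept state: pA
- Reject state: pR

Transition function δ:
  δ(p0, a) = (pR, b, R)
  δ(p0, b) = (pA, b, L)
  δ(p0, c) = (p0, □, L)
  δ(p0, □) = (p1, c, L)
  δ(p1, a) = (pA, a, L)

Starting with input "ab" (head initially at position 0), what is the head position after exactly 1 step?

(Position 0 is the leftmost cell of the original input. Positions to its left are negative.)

Execution trace (head position shown):
Step 0: [p0]ab  (head at position 0)
Step 1: move right → b[pR]b  (head at position 1)

After 1 step, the head is at position 1.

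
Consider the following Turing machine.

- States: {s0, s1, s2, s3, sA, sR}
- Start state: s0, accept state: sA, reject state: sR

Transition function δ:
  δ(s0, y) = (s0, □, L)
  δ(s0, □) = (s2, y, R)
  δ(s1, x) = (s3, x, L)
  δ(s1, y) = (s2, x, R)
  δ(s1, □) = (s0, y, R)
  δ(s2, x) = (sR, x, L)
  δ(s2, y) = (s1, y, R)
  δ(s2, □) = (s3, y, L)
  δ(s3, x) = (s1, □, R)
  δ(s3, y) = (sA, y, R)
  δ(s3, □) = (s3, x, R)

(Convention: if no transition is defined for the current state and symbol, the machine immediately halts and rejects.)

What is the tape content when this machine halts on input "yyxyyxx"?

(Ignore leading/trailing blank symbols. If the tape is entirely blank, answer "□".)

Execution trace:
Initial: [s0]yyxyyxx
Step 1: δ(s0, y) = (s0, □, L) → [s0]□□yxyyxx
Step 2: δ(s0, □) = (s2, y, R) → y[s2]□yxyyxx
Step 3: δ(s2, □) = (s3, y, L) → [s3]yyyxyyxx
Step 4: δ(s3, y) = (sA, y, R) → y[sA]yyxyyxx

The machine reaches the accept state sA and halts.

Final tape (ignoring leading/trailing blanks): yyyxyyxx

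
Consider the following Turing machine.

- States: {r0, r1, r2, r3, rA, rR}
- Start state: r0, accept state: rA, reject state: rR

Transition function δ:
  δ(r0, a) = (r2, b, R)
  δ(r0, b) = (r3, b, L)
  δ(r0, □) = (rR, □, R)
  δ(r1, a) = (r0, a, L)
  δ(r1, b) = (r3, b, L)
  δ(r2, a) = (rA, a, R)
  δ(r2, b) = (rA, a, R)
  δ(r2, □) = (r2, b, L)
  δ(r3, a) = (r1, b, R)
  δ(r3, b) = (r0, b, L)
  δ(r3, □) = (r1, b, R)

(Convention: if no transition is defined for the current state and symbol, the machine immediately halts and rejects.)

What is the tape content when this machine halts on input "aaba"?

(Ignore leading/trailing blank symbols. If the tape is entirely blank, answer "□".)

Execution trace:
Initial: [r0]aaba
Step 1: δ(r0, a) = (r2, b, R) → b[r2]aba
Step 2: δ(r2, a) = (rA, a, R) → ba[rA]ba

The machine reaches the accept state rA and halts.

Final tape (ignoring leading/trailing blanks): baba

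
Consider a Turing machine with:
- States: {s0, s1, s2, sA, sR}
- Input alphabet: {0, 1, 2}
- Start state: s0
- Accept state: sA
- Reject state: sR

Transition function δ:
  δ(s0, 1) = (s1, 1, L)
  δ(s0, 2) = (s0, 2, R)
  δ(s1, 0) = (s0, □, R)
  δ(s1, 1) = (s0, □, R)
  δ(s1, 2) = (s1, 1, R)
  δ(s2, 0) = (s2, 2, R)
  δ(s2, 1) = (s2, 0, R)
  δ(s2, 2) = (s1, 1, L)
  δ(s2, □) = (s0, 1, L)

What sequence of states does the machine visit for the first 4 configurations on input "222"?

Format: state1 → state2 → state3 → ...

Execution trace:
Initial: [s0]222
Step 1: δ(s0, 2) = (s0, 2, R) → 2[s0]22
Step 2: δ(s0, 2) = (s0, 2, R) → 22[s0]2
Step 3: δ(s0, 2) = (s0, 2, R) → 222[s0]□

No transition is defined for δ(s0, □). By convention the machine halts and rejects.

State sequence: s0 → s0 → s0 → s0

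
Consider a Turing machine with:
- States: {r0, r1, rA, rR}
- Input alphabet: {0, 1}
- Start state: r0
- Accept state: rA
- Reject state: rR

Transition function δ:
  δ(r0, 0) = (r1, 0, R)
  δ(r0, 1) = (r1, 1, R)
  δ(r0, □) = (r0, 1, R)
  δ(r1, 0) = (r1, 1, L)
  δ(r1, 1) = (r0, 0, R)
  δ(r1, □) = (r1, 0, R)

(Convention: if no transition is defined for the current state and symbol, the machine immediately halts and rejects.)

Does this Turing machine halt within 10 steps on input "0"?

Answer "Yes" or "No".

Execution trace:
Initial: [r0]0
Step 1: δ(r0, 0) = (r1, 0, R) → 0[r1]□
Step 2: δ(r1, □) = (r1, 0, R) → 00[r1]□
Step 3: δ(r1, □) = (r1, 0, R) → 000[r1]□
Step 4: δ(r1, □) = (r1, 0, R) → 0000[r1]□
Step 5: δ(r1, □) = (r1, 0, R) → 00000[r1]□
Step 6: δ(r1, □) = (r1, 0, R) → 000000[r1]□
Step 7: δ(r1, □) = (r1, 0, R) → 0000000[r1]□
Step 8: δ(r1, □) = (r1, 0, R) → 00000000[r1]□
Step 9: δ(r1, □) = (r1, 0, R) → 000000000[r1]□
Step 10: δ(r1, □) = (r1, 0, R) → 0000000000[r1]□

The machine has not reached a halting state after 10 steps.
The machine did not halt within the 10-step bound.

Answer: No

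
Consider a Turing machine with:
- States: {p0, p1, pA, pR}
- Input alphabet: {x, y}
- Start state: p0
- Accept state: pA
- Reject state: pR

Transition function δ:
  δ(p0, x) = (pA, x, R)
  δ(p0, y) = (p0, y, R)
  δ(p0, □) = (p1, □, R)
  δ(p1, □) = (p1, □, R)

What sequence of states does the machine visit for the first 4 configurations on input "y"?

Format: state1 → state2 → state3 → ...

Execution trace:
Initial: [p0]y
Step 1: δ(p0, y) = (p0, y, R) → y[p0]□
Step 2: δ(p0, □) = (p1, □, R) → y□[p1]□
Step 3: δ(p1, □) = (p1, □, R) → y□□[p1]□

State sequence: p0 → p0 → p1 → p1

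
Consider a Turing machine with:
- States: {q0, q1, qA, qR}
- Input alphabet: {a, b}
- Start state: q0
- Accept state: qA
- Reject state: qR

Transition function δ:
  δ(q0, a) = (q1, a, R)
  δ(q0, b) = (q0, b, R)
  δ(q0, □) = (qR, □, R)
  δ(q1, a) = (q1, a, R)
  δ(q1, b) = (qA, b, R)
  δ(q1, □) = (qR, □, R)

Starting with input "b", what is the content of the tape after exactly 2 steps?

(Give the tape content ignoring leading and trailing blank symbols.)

Execution trace:
Initial: [q0]b
Step 1: δ(q0, b) = (q0, b, R) → b[q0]□
Step 2: δ(q0, □) = (qR, □, R) → b□[qR]□

The machine reaches the reject state qR and halts.

After 2 steps, the tape (ignoring leading/trailing blanks) is: b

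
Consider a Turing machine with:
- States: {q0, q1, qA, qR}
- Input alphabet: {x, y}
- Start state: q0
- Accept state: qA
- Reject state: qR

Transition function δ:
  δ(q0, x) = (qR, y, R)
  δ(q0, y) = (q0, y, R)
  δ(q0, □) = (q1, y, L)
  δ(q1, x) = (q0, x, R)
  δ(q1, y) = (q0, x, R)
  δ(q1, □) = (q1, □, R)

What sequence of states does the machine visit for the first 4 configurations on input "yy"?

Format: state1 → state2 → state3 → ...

Execution trace:
Initial: [q0]yy
Step 1: δ(q0, y) = (q0, y, R) → y[q0]y
Step 2: δ(q0, y) = (q0, y, R) → yy[q0]□
Step 3: δ(q0, □) = (q1, y, L) → y[q1]yy

State sequence: q0 → q0 → q0 → q1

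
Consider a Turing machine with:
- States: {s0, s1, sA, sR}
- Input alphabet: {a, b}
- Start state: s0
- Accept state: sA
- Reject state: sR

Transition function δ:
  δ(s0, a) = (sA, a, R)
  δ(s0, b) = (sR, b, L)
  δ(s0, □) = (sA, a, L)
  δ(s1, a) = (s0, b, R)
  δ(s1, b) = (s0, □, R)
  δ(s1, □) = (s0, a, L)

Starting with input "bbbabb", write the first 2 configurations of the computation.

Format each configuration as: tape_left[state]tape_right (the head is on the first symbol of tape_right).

Transitions applied:
Step 1: δ(s0, b) = (sR, b, L)

The first 2 configurations are:
[s0]bbbabb ⊢ [sR]□bbbabb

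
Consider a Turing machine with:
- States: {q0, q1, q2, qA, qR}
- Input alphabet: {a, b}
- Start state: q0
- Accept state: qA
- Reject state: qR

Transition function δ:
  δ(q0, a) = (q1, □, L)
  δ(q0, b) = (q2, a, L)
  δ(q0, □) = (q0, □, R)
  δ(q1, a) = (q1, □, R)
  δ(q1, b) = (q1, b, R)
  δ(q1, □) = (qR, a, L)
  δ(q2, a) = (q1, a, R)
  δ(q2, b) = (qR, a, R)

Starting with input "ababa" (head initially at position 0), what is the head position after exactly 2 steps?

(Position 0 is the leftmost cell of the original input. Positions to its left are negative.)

Execution trace (head position shown):
Step 0: [q0]ababa  (head at position 0)
Step 1: move left → [q1]□□baba  (head at position -1)
Step 2: move left → [qR]□a□baba  (head at position -2)

After 2 steps, the head is at position -2.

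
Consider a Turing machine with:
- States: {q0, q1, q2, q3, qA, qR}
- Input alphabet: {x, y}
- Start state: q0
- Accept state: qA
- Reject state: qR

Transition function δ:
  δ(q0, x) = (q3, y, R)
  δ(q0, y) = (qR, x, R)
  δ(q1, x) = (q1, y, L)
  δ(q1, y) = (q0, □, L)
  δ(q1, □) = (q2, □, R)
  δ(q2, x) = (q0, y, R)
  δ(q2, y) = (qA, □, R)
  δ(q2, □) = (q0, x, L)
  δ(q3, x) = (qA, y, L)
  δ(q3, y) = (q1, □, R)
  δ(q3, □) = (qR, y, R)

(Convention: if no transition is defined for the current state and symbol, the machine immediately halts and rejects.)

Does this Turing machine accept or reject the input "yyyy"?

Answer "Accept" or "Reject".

Execution trace:
Initial: [q0]yyyy
Step 1: δ(q0, y) = (qR, x, R) → x[qR]yyy

The machine reaches the reject state qR and halts.

Answer: Reject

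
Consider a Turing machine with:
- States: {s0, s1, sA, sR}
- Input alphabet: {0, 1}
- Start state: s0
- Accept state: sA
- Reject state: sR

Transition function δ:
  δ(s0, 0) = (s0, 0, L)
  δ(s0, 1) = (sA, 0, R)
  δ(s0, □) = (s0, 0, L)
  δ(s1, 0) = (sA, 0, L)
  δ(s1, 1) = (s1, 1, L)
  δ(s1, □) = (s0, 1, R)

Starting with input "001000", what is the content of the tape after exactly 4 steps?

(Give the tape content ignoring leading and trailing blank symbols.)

Execution trace:
Initial: [s0]001000
Step 1: δ(s0, 0) = (s0, 0, L) → [s0]□001000
Step 2: δ(s0, □) = (s0, 0, L) → [s0]□0001000
Step 3: δ(s0, □) = (s0, 0, L) → [s0]□00001000
Step 4: δ(s0, □) = (s0, 0, L) → [s0]□000001000

After 4 steps, the tape (ignoring leading/trailing blanks) is: 000001000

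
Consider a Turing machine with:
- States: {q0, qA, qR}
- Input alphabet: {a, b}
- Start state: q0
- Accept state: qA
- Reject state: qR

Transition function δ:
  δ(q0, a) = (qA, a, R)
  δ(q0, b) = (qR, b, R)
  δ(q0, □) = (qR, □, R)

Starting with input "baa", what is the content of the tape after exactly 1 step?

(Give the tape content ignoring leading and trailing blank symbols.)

Execution trace:
Initial: [q0]baa
Step 1: δ(q0, b) = (qR, b, R) → b[qR]aa

The machine reaches the reject state qR and halts.

After 1 step, the tape (ignoring leading/trailing blanks) is: baa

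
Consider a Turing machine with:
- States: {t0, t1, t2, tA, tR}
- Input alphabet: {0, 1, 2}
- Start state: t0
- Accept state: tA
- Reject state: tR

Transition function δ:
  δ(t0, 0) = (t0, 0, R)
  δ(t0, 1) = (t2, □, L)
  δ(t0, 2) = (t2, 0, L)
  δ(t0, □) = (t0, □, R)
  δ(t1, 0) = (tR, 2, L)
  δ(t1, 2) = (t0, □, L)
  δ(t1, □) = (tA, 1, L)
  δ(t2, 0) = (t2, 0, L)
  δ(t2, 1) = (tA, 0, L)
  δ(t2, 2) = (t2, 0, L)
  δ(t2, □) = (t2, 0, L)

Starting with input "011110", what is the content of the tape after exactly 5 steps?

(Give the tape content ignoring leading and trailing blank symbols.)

Execution trace:
Initial: [t0]011110
Step 1: δ(t0, 0) = (t0, 0, R) → 0[t0]11110
Step 2: δ(t0, 1) = (t2, □, L) → [t2]0□1110
Step 3: δ(t2, 0) = (t2, 0, L) → [t2]□0□1110
Step 4: δ(t2, □) = (t2, 0, L) → [t2]□00□1110
Step 5: δ(t2, □) = (t2, 0, L) → [t2]□000□1110

After 5 steps, the tape (ignoring leading/trailing blanks) is: 000□1110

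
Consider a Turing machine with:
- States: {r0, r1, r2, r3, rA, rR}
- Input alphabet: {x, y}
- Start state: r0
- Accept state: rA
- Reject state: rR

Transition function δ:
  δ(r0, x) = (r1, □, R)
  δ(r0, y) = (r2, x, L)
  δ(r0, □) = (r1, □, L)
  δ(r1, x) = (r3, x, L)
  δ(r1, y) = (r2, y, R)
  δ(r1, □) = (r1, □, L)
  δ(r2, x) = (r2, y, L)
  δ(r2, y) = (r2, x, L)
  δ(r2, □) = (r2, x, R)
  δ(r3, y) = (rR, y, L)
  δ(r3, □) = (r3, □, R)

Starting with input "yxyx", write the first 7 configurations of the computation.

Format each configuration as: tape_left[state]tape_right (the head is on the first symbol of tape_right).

Transitions applied:
Step 1: δ(r0, y) = (r2, x, L)
Step 2: δ(r2, □) = (r2, x, R)
Step 3: δ(r2, x) = (r2, y, L)
Step 4: δ(r2, x) = (r2, y, L)
Step 5: δ(r2, □) = (r2, x, R)
Step 6: δ(r2, y) = (r2, x, L)

The first 7 configurations are:
[r0]yxyx ⊢ [r2]□xxyx ⊢ x[r2]xxyx ⊢ [r2]xyxyx ⊢ [r2]□yyxyx ⊢ x[r2]yyxyx ⊢ [r2]xxyxyx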